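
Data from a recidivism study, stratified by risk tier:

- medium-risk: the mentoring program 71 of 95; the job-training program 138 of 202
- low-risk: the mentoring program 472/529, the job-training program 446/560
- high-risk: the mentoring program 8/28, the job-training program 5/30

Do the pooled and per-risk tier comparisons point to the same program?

Yes

Medium-risk: the mentoring program 71/95 = 74.7%, the job-training program 138/202 = 68.3% → the mentoring program
Low-risk: the mentoring program 472/529 = 89.2%, the job-training program 446/560 = 79.6% → the mentoring program
High-risk: the mentoring program 8/28 = 28.6%, the job-training program 5/30 = 16.7% → the mentoring program
Overall: the mentoring program 551/652 = 84.5%, the job-training program 589/792 = 74.4% → the mentoring program
The mentoring program wins overall and in every risk group — no reversal.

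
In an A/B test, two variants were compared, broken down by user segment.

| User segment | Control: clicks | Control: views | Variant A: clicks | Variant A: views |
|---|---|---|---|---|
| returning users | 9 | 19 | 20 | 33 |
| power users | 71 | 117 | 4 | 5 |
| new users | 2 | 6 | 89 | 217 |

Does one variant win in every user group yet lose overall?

Yes

Returning users: Control 9/19 = 47.4%, Variant A 20/33 = 60.6% → Variant A
Power users: Control 71/117 = 60.7%, Variant A 4/5 = 80.0% → Variant A
New users: Control 2/6 = 33.3%, Variant A 89/217 = 41.0% → Variant A
Overall: Control 82/142 = 57.7%, Variant A 113/255 = 44.3% → Control
Variant A wins each user group but Control wins overall — the comparison reverses. Variant A's views skew toward new users, which has a lower base rate.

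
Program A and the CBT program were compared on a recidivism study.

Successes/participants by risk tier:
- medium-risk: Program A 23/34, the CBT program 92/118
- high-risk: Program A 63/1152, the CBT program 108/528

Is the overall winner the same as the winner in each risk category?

Medium-risk: Program A 23/34 = 67.6%, the CBT program 92/118 = 78.0% → the CBT program
High-risk: Program A 63/1152 = 5.5%, the CBT program 108/528 = 20.5% → the CBT program
Overall: Program A 86/1186 = 7.3%, the CBT program 200/646 = 31.0% → the CBT program
The CBT program wins overall and in every risk group — no reversal.

Yes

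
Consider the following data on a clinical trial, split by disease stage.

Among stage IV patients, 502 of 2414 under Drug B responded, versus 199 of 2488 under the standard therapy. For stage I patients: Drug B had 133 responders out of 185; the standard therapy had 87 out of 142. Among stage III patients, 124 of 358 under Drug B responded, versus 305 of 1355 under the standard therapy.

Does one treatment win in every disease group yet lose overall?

Stage IV: Drug B 502/2414 = 20.8%, the standard therapy 199/2488 = 8.0% → Drug B
Stage I: Drug B 133/185 = 71.9%, the standard therapy 87/142 = 61.3% → Drug B
Stage III: Drug B 124/358 = 34.6%, the standard therapy 305/1355 = 22.5% → Drug B
Overall: Drug B 759/2957 = 25.7%, the standard therapy 591/3985 = 14.8% → Drug B
Drug B wins overall and in every disease group — no reversal.

No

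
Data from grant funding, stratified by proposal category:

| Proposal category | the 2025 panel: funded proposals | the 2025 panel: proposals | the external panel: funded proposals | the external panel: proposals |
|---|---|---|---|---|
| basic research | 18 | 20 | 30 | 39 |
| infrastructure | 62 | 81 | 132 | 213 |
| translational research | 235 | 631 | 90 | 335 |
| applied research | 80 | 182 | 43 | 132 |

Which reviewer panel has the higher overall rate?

Basic research: the 2025 panel 18/20 = 90.0%, the external panel 30/39 = 76.9% → the 2025 panel
Infrastructure: the 2025 panel 62/81 = 76.5%, the external panel 132/213 = 62.0% → the 2025 panel
Translational research: the 2025 panel 235/631 = 37.2%, the external panel 90/335 = 26.9% → the 2025 panel
Applied research: the 2025 panel 80/182 = 44.0%, the external panel 43/132 = 32.6% → the 2025 panel
Overall: the 2025 panel 395/914 = 43.2%, the external panel 295/719 = 41.0% → the 2025 panel

the 2025 panel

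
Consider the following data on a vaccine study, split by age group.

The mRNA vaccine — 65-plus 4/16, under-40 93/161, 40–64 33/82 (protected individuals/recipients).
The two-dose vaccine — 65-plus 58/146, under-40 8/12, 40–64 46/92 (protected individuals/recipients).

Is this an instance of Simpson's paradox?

Yes

65-plus: the mRNA vaccine 4/16 = 25.0%, the two-dose vaccine 58/146 = 39.7% → the two-dose vaccine
Under-40: the mRNA vaccine 93/161 = 57.8%, the two-dose vaccine 8/12 = 66.7% → the two-dose vaccine
40–64: the mRNA vaccine 33/82 = 40.2%, the two-dose vaccine 46/92 = 50.0% → the two-dose vaccine
Overall: the mRNA vaccine 130/259 = 50.2%, the two-dose vaccine 112/250 = 44.8% → the mRNA vaccine
The two-dose vaccine wins each age group but the mRNA vaccine wins overall — the comparison reverses. The two-dose vaccine's recipients skew toward 65-plus, which has a lower base rate.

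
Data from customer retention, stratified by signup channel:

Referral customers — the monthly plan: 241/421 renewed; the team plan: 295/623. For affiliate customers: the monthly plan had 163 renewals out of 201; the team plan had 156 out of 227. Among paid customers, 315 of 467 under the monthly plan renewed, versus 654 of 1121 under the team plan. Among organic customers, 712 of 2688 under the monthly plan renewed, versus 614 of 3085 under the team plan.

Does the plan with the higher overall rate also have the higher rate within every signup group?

Yes

Referral: the monthly plan 241/421 = 57.2%, the team plan 295/623 = 47.4% → the monthly plan
Affiliate: the monthly plan 163/201 = 81.1%, the team plan 156/227 = 68.7% → the monthly plan
Paid: the monthly plan 315/467 = 67.5%, the team plan 654/1121 = 58.3% → the monthly plan
Organic: the monthly plan 712/2688 = 26.5%, the team plan 614/3085 = 19.9% → the monthly plan
Overall: the monthly plan 1431/3777 = 37.9%, the team plan 1719/5056 = 34.0% → the monthly plan
The monthly plan wins overall and in every signup group — no reversal.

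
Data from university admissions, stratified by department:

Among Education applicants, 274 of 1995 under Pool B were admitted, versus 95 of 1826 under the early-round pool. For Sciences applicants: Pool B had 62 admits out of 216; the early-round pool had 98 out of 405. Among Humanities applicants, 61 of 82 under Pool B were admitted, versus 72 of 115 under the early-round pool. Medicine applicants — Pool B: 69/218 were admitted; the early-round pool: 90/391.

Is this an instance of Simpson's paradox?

Education: Pool B 274/1995 = 13.7%, the early-round pool 95/1826 = 5.2% → Pool B
Sciences: Pool B 62/216 = 28.7%, the early-round pool 98/405 = 24.2% → Pool B
Humanities: Pool B 61/82 = 74.4%, the early-round pool 72/115 = 62.6% → Pool B
Medicine: Pool B 69/218 = 31.7%, the early-round pool 90/391 = 23.0% → Pool B
Overall: Pool B 466/2511 = 18.6%, the early-round pool 355/2737 = 13.0% → Pool B
Pool B wins overall and in every department group — no reversal.

No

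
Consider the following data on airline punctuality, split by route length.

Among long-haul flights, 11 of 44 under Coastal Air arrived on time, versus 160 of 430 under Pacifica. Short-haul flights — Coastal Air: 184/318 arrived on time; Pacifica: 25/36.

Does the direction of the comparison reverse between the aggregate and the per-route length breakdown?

Yes

Long-haul: Coastal Air 11/44 = 25.0%, Pacifica 160/430 = 37.2% → Pacifica
Short-haul: Coastal Air 184/318 = 57.9%, Pacifica 25/36 = 69.4% → Pacifica
Overall: Coastal Air 195/362 = 53.9%, Pacifica 185/466 = 39.7% → Coastal Air
Pacifica wins each route group but Coastal Air wins overall — the comparison reverses. Pacifica's flights skew toward long-haul, which has a lower base rate.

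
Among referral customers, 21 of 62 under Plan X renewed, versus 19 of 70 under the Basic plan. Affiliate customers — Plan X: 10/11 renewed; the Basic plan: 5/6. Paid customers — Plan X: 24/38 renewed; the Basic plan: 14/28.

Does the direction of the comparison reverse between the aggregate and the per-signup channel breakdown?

Referral: Plan X 21/62 = 33.9%, the Basic plan 19/70 = 27.1% → Plan X
Affiliate: Plan X 10/11 = 90.9%, the Basic plan 5/6 = 83.3% → Plan X
Paid: Plan X 24/38 = 63.2%, the Basic plan 14/28 = 50.0% → Plan X
Overall: Plan X 55/111 = 49.5%, the Basic plan 38/104 = 36.5% → Plan X
Plan X wins overall and in every signup group — no reversal.

No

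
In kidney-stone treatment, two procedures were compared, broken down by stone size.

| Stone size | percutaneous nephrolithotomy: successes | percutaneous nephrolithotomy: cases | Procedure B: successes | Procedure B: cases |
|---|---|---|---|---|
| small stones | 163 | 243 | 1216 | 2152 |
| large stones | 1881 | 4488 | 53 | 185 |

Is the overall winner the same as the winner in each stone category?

Small stones: percutaneous nephrolithotomy 163/243 = 67.1%, Procedure B 1216/2152 = 56.5% → percutaneous nephrolithotomy
Large stones: percutaneous nephrolithotomy 1881/4488 = 41.9%, Procedure B 53/185 = 28.6% → percutaneous nephrolithotomy
Overall: percutaneous nephrolithotomy 2044/4731 = 43.2%, Procedure B 1269/2337 = 54.3% → Procedure B
Percutaneous nephrolithotomy wins each stone group but Procedure B wins overall — the comparison reverses. Percutaneous nephrolithotomy's cases skew toward large stones, which has a lower base rate.

No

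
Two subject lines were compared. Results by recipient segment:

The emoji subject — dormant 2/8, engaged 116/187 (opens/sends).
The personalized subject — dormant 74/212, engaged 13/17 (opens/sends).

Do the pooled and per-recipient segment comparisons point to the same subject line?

Dormant: the emoji subject 2/8 = 25.0%, the personalized subject 74/212 = 34.9% → the personalized subject
Engaged: the emoji subject 116/187 = 62.0%, the personalized subject 13/17 = 76.5% → the personalized subject
Overall: the emoji subject 118/195 = 60.5%, the personalized subject 87/229 = 38.0% → the emoji subject
The personalized subject wins each recipient group but the emoji subject wins overall — the comparison reverses. The personalized subject's sends skew toward dormant, which has a lower base rate.

No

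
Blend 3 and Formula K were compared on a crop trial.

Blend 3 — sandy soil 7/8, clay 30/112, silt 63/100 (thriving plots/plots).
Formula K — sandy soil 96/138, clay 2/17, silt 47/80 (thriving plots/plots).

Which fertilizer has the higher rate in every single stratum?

Sandy soil: Blend 3 7/8 = 87.5%, Formula K 96/138 = 69.6% → Blend 3
Clay: Blend 3 30/112 = 26.8%, Formula K 2/17 = 11.8% → Blend 3
Silt: Blend 3 63/100 = 63.0%, Formula K 47/80 = 58.8% → Blend 3
Blend 3 has the higher rate in all 3 groups.

Blend 3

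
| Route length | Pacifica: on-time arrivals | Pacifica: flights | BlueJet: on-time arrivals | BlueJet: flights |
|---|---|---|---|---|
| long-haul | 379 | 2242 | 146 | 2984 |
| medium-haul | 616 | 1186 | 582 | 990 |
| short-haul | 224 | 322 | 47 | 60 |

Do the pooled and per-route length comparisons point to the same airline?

No

Long-haul: Pacifica 379/2242 = 16.9%, BlueJet 146/2984 = 4.9% → Pacifica
Medium-haul: Pacifica 616/1186 = 51.9%, BlueJet 582/990 = 58.8% → BlueJet
Short-haul: Pacifica 224/322 = 69.6%, BlueJet 47/60 = 78.3% → BlueJet
Overall: Pacifica 1219/3750 = 32.5%, BlueJet 775/4034 = 19.2% → Pacifica
Neither sweeps: Pacifica wins 1 of 3 groups, BlueJet wins 2. Pacifica wins overall but not every group — no Simpson reversal.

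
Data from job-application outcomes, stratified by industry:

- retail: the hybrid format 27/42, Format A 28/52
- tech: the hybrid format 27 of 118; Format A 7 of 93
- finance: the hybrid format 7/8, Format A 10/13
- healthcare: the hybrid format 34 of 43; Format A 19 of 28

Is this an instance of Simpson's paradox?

No

Retail: the hybrid format 27/42 = 64.3%, Format A 28/52 = 53.8% → the hybrid format
Tech: the hybrid format 27/118 = 22.9%, Format A 7/93 = 7.5% → the hybrid format
Finance: the hybrid format 7/8 = 87.5%, Format A 10/13 = 76.9% → the hybrid format
Healthcare: the hybrid format 34/43 = 79.1%, Format A 19/28 = 67.9% → the hybrid format
Overall: the hybrid format 95/211 = 45.0%, Format A 64/186 = 34.4% → the hybrid format
The hybrid format wins overall and in every industry group — no reversal.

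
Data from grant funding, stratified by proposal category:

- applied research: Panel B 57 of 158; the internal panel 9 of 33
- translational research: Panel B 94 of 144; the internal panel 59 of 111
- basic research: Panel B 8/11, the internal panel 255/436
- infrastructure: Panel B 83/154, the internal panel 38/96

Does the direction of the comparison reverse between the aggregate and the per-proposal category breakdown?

Applied research: Panel B 57/158 = 36.1%, the internal panel 9/33 = 27.3% → Panel B
Translational research: Panel B 94/144 = 65.3%, the internal panel 59/111 = 53.2% → Panel B
Basic research: Panel B 8/11 = 72.7%, the internal panel 255/436 = 58.5% → Panel B
Infrastructure: Panel B 83/154 = 53.9%, the internal panel 38/96 = 39.6% → Panel B
Overall: Panel B 242/467 = 51.8%, the internal panel 361/676 = 53.4% → the internal panel
Panel B wins each proposal group but the internal panel wins overall — the comparison reverses. Panel B's proposals skew toward applied research, which has a lower base rate.

Yes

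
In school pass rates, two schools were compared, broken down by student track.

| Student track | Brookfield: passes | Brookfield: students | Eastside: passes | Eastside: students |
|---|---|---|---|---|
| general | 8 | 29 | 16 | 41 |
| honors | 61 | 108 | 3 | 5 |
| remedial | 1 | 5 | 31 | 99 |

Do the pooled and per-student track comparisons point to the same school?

No

General: Brookfield 8/29 = 27.6%, Eastside 16/41 = 39.0% → Eastside
Honors: Brookfield 61/108 = 56.5%, Eastside 3/5 = 60.0% → Eastside
Remedial: Brookfield 1/5 = 20.0%, Eastside 31/99 = 31.3% → Eastside
Overall: Brookfield 70/142 = 49.3%, Eastside 50/145 = 34.5% → Brookfield
Eastside wins each student group but Brookfield wins overall — the comparison reverses. Eastside's students skew toward remedial, which has a lower base rate.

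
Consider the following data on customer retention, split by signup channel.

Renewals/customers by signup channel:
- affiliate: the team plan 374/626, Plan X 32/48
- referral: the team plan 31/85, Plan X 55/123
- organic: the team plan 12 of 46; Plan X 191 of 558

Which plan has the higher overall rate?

the team plan

Affiliate: the team plan 374/626 = 59.7%, Plan X 32/48 = 66.7% → Plan X
Referral: the team plan 31/85 = 36.5%, Plan X 55/123 = 44.7% → Plan X
Organic: the team plan 12/46 = 26.1%, Plan X 191/558 = 34.2% → Plan X
Overall: the team plan 417/757 = 55.1%, Plan X 278/729 = 38.1% → the team plan
(Plan X wins every signup group but the team plan wins overall — Plan X's customers skew toward the low-rate organic group.)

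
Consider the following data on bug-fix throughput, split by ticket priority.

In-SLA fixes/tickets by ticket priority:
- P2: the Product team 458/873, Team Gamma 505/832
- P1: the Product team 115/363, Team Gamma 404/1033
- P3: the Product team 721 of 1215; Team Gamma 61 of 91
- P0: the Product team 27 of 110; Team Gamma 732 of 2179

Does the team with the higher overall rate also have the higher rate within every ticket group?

No

P2: the Product team 458/873 = 52.5%, Team Gamma 505/832 = 60.7% → Team Gamma
P1: the Product team 115/363 = 31.7%, Team Gamma 404/1033 = 39.1% → Team Gamma
P3: the Product team 721/1215 = 59.3%, Team Gamma 61/91 = 67.0% → Team Gamma
P0: the Product team 27/110 = 24.5%, Team Gamma 732/2179 = 33.6% → Team Gamma
Overall: the Product team 1321/2561 = 51.6%, Team Gamma 1702/4135 = 41.2% → the Product team
Team Gamma wins each ticket group but the Product team wins overall — the comparison reverses. Team Gamma's tickets skew toward P0, which has a lower base rate.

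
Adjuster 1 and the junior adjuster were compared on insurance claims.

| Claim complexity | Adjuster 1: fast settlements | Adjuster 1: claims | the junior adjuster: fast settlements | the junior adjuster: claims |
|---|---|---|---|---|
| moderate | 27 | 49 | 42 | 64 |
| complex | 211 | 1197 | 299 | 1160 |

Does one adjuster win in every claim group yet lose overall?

No

Moderate: Adjuster 1 27/49 = 55.1%, the junior adjuster 42/64 = 65.6% → the junior adjuster
Complex: Adjuster 1 211/1197 = 17.6%, the junior adjuster 299/1160 = 25.8% → the junior adjuster
Overall: Adjuster 1 238/1246 = 19.1%, the junior adjuster 341/1224 = 27.9% → the junior adjuster
The junior adjuster wins overall and in every claim group — no reversal.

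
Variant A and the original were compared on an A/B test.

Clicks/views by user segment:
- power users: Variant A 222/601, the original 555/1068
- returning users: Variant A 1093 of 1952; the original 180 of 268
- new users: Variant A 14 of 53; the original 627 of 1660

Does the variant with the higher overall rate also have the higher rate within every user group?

No

Power users: Variant A 222/601 = 36.9%, the original 555/1068 = 52.0% → the original
Returning users: Variant A 1093/1952 = 56.0%, the original 180/268 = 67.2% → the original
New users: Variant A 14/53 = 26.4%, the original 627/1660 = 37.8% → the original
Overall: Variant A 1329/2606 = 51.0%, the original 1362/2996 = 45.5% → Variant A
The original wins each user group but Variant A wins overall — the comparison reverses. The original's views skew toward new users, which has a lower base rate.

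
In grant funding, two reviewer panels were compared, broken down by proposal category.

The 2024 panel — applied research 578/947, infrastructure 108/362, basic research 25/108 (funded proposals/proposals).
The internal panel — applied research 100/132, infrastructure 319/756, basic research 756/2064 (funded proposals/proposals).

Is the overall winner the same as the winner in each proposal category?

No

Applied research: the 2024 panel 578/947 = 61.0%, the internal panel 100/132 = 75.8% → the internal panel
Infrastructure: the 2024 panel 108/362 = 29.8%, the internal panel 319/756 = 42.2% → the internal panel
Basic research: the 2024 panel 25/108 = 23.1%, the internal panel 756/2064 = 36.6% → the internal panel
Overall: the 2024 panel 711/1417 = 50.2%, the internal panel 1175/2952 = 39.8% → the 2024 panel
The internal panel wins each proposal group but the 2024 panel wins overall — the comparison reverses. The internal panel's proposals skew toward basic research, which has a lower base rate.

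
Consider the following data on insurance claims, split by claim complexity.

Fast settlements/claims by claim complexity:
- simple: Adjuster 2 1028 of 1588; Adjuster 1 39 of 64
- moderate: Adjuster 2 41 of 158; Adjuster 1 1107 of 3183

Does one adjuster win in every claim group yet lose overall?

Simple: Adjuster 2 1028/1588 = 64.7%, Adjuster 1 39/64 = 60.9% → Adjuster 2
Moderate: Adjuster 2 41/158 = 25.9%, Adjuster 1 1107/3183 = 34.8% → Adjuster 1
Overall: Adjuster 2 1069/1746 = 61.2%, Adjuster 1 1146/3247 = 35.3% → Adjuster 2
Neither sweeps: Adjuster 2 wins 1 of 2 groups, Adjuster 1 wins 1. Adjuster 2 wins overall but not every group — no Simpson reversal.

No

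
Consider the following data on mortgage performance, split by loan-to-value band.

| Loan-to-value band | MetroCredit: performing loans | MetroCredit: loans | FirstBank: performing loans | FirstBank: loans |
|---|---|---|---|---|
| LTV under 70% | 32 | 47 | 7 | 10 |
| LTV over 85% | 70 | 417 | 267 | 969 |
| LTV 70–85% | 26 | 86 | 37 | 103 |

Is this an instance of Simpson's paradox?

LTV under 70%: MetroCredit 32/47 = 68.1%, FirstBank 7/10 = 70.0% → FirstBank
LTV over 85%: MetroCredit 70/417 = 16.8%, FirstBank 267/969 = 27.6% → FirstBank
LTV 70–85%: MetroCredit 26/86 = 30.2%, FirstBank 37/103 = 35.9% → FirstBank
Overall: MetroCredit 128/550 = 23.3%, FirstBank 311/1082 = 28.7% → FirstBank
FirstBank wins overall and in every loan-to-value group — no reversal.

No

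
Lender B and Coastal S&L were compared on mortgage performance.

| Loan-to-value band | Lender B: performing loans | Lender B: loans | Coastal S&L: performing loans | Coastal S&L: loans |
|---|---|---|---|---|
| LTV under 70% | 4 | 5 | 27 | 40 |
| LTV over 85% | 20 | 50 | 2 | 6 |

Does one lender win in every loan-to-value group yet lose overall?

Yes

LTV under 70%: Lender B 4/5 = 80.0%, Coastal S&L 27/40 = 67.5% → Lender B
LTV over 85%: Lender B 20/50 = 40.0%, Coastal S&L 2/6 = 33.3% → Lender B
Overall: Lender B 24/55 = 43.6%, Coastal S&L 29/46 = 63.0% → Coastal S&L
Lender B wins each loan-to-value group but Coastal S&L wins overall — the comparison reverses. Lender B's loans skew toward LTV over 85%, which has a lower base rate.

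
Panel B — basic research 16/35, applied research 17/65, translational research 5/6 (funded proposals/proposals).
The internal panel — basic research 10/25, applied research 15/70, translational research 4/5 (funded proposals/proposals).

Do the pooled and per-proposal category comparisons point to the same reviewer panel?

Yes

Basic research: Panel B 16/35 = 45.7%, the internal panel 10/25 = 40.0% → Panel B
Applied research: Panel B 17/65 = 26.2%, the internal panel 15/70 = 21.4% → Panel B
Translational research: Panel B 5/6 = 83.3%, the internal panel 4/5 = 80.0% → Panel B
Overall: Panel B 38/106 = 35.8%, the internal panel 29/100 = 29.0% → Panel B
Panel B wins overall and in every proposal group — no reversal.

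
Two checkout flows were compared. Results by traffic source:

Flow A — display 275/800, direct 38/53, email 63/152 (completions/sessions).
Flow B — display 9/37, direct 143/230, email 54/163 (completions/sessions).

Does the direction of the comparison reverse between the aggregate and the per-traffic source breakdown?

Yes

Display: Flow A 275/800 = 34.4%, Flow B 9/37 = 24.3% → Flow A
Direct: Flow A 38/53 = 71.7%, Flow B 143/230 = 62.2% → Flow A
Email: Flow A 63/152 = 41.4%, Flow B 54/163 = 33.1% → Flow A
Overall: Flow A 376/1005 = 37.4%, Flow B 206/430 = 47.9% → Flow B
Flow A wins each traffic group but Flow B wins overall — the comparison reverses. Flow A's sessions skew toward display, which has a lower base rate.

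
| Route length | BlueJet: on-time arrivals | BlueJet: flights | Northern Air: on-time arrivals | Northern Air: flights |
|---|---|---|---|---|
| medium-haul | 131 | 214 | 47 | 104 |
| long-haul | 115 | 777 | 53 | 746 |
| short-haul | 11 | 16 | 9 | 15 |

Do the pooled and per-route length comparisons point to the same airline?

Yes

Medium-haul: BlueJet 131/214 = 61.2%, Northern Air 47/104 = 45.2% → BlueJet
Long-haul: BlueJet 115/777 = 14.8%, Northern Air 53/746 = 7.1% → BlueJet
Short-haul: BlueJet 11/16 = 68.8%, Northern Air 9/15 = 60.0% → BlueJet
Overall: BlueJet 257/1007 = 25.5%, Northern Air 109/865 = 12.6% → BlueJet
BlueJet wins overall and in every route group — no reversal.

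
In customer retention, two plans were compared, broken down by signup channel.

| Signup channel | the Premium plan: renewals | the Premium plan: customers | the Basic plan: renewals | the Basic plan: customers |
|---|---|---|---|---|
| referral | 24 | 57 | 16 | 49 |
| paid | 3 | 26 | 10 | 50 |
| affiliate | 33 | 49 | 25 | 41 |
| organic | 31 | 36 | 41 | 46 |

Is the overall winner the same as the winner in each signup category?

No

Referral: the Premium plan 24/57 = 42.1%, the Basic plan 16/49 = 32.7% → the Premium plan
Paid: the Premium plan 3/26 = 11.5%, the Basic plan 10/50 = 20.0% → the Basic plan
Affiliate: the Premium plan 33/49 = 67.3%, the Basic plan 25/41 = 61.0% → the Premium plan
Organic: the Premium plan 31/36 = 86.1%, the Basic plan 41/46 = 89.1% → the Basic plan
Overall: the Premium plan 91/168 = 54.2%, the Basic plan 92/186 = 49.5% → the Premium plan
Neither sweeps: the Premium plan wins 2 of 4 groups, the Basic plan wins 2. The Premium plan wins overall but not every group — no Simpson reversal.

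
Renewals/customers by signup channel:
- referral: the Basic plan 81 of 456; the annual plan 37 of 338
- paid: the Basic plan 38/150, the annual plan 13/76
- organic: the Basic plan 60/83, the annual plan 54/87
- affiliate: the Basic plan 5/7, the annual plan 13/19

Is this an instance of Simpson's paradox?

No

Referral: the Basic plan 81/456 = 17.8%, the annual plan 37/338 = 10.9% → the Basic plan
Paid: the Basic plan 38/150 = 25.3%, the annual plan 13/76 = 17.1% → the Basic plan
Organic: the Basic plan 60/83 = 72.3%, the annual plan 54/87 = 62.1% → the Basic plan
Affiliate: the Basic plan 5/7 = 71.4%, the annual plan 13/19 = 68.4% → the Basic plan
Overall: the Basic plan 184/696 = 26.4%, the annual plan 117/520 = 22.5% → the Basic plan
The Basic plan wins overall and in every signup group — no reversal.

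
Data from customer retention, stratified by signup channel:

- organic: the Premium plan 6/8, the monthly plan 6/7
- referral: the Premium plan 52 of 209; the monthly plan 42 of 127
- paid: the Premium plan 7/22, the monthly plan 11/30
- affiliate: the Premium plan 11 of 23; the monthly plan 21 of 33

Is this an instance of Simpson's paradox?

No

Organic: the Premium plan 6/8 = 75.0%, the monthly plan 6/7 = 85.7% → the monthly plan
Referral: the Premium plan 52/209 = 24.9%, the monthly plan 42/127 = 33.1% → the monthly plan
Paid: the Premium plan 7/22 = 31.8%, the monthly plan 11/30 = 36.7% → the monthly plan
Affiliate: the Premium plan 11/23 = 47.8%, the monthly plan 21/33 = 63.6% → the monthly plan
Overall: the Premium plan 76/262 = 29.0%, the monthly plan 80/197 = 40.6% → the monthly plan
The monthly plan wins overall and in every signup group — no reversal.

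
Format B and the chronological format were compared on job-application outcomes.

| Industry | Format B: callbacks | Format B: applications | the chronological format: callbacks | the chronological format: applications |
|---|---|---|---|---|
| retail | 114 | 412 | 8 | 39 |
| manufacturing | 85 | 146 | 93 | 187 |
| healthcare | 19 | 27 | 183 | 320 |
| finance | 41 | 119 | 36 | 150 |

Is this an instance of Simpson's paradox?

Retail: Format B 114/412 = 27.7%, the chronological format 8/39 = 20.5% → Format B
Manufacturing: Format B 85/146 = 58.2%, the chronological format 93/187 = 49.7% → Format B
Healthcare: Format B 19/27 = 70.4%, the chronological format 183/320 = 57.2% → Format B
Finance: Format B 41/119 = 34.5%, the chronological format 36/150 = 24.0% → Format B
Overall: Format B 259/704 = 36.8%, the chronological format 320/696 = 46.0% → the chronological format
Format B wins each industry group but the chronological format wins overall — the comparison reverses. Format B's applications skew toward retail, which has a lower base rate.

Yes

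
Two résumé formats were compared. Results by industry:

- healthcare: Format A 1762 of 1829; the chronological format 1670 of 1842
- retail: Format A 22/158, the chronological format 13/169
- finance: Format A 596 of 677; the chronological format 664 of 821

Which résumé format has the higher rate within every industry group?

Format A

Healthcare: Format A 1762/1829 = 96.3%, the chronological format 1670/1842 = 90.7% → Format A
Retail: Format A 22/158 = 13.9%, the chronological format 13/169 = 7.7% → Format A
Finance: Format A 596/677 = 88.0%, the chronological format 664/821 = 80.9% → Format A
Format A has the higher rate in all 3 groups.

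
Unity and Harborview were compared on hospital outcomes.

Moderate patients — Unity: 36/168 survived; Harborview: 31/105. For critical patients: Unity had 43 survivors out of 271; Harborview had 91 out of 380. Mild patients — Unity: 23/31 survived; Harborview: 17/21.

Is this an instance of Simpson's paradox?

Moderate: Unity 36/168 = 21.4%, Harborview 31/105 = 29.5% → Harborview
Critical: Unity 43/271 = 15.9%, Harborview 91/380 = 23.9% → Harborview
Mild: Unity 23/31 = 74.2%, Harborview 17/21 = 81.0% → Harborview
Overall: Unity 102/470 = 21.7%, Harborview 139/506 = 27.5% → Harborview
Harborview wins overall and in every case group — no reversal.

No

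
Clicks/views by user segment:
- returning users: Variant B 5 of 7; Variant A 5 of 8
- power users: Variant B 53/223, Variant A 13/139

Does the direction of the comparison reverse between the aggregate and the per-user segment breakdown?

No

Returning users: Variant B 5/7 = 71.4%, Variant A 5/8 = 62.5% → Variant B
Power users: Variant B 53/223 = 23.8%, Variant A 13/139 = 9.4% → Variant B
Overall: Variant B 58/230 = 25.2%, Variant A 18/147 = 12.2% → Variant B
Variant B wins overall and in every user group — no reversal.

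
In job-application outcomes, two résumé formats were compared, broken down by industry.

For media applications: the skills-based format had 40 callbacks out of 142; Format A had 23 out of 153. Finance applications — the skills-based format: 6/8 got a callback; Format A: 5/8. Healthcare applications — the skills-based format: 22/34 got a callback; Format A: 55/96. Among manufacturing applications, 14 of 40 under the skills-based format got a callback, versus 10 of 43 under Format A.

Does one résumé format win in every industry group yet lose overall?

No

Media: the skills-based format 40/142 = 28.2%, Format A 23/153 = 15.0% → the skills-based format
Finance: the skills-based format 6/8 = 75.0%, Format A 5/8 = 62.5% → the skills-based format
Healthcare: the skills-based format 22/34 = 64.7%, Format A 55/96 = 57.3% → the skills-based format
Manufacturing: the skills-based format 14/40 = 35.0%, Format A 10/43 = 23.3% → the skills-based format
Overall: the skills-based format 82/224 = 36.6%, Format A 93/300 = 31.0% → the skills-based format
The skills-based format wins overall and in every industry group — no reversal.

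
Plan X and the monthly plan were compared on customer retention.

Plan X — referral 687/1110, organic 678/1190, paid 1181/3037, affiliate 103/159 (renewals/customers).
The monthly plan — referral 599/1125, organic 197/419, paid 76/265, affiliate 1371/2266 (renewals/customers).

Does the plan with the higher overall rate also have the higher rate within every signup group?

Referral: Plan X 687/1110 = 61.9%, the monthly plan 599/1125 = 53.2% → Plan X
Organic: Plan X 678/1190 = 57.0%, the monthly plan 197/419 = 47.0% → Plan X
Paid: Plan X 1181/3037 = 38.9%, the monthly plan 76/265 = 28.7% → Plan X
Affiliate: Plan X 103/159 = 64.8%, the monthly plan 1371/2266 = 60.5% → Plan X
Overall: Plan X 2649/5496 = 48.2%, the monthly plan 2243/4075 = 55.0% → the monthly plan
Plan X wins each signup group but the monthly plan wins overall — the comparison reverses. Plan X's customers skew toward paid, which has a lower base rate.

No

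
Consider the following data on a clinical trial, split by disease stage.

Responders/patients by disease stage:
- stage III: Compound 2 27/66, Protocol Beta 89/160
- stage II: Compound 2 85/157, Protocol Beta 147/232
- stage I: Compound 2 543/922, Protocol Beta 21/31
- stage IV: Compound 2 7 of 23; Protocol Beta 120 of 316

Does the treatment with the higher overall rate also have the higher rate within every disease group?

No

Stage III: Compound 2 27/66 = 40.9%, Protocol Beta 89/160 = 55.6% → Protocol Beta
Stage II: Compound 2 85/157 = 54.1%, Protocol Beta 147/232 = 63.4% → Protocol Beta
Stage I: Compound 2 543/922 = 58.9%, Protocol Beta 21/31 = 67.7% → Protocol Beta
Stage IV: Compound 2 7/23 = 30.4%, Protocol Beta 120/316 = 38.0% → Protocol Beta
Overall: Compound 2 662/1168 = 56.7%, Protocol Beta 377/739 = 51.0% → Compound 2
Protocol Beta wins each disease group but Compound 2 wins overall — the comparison reverses. Protocol Beta's patients skew toward stage IV, which has a lower base rate.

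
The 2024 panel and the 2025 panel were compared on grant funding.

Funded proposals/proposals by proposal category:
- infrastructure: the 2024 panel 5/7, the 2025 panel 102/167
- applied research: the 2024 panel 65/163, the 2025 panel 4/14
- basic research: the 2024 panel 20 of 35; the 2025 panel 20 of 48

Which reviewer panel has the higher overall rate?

Infrastructure: the 2024 panel 5/7 = 71.4%, the 2025 panel 102/167 = 61.1% → the 2024 panel
Applied research: the 2024 panel 65/163 = 39.9%, the 2025 panel 4/14 = 28.6% → the 2024 panel
Basic research: the 2024 panel 20/35 = 57.1%, the 2025 panel 20/48 = 41.7% → the 2024 panel
Overall: the 2024 panel 90/205 = 43.9%, the 2025 panel 126/229 = 55.0% → the 2025 panel
(The 2024 panel wins every proposal group but the 2025 panel wins overall — the 2024 panel's proposals skew toward the low-rate applied research group.)

the 2025 panel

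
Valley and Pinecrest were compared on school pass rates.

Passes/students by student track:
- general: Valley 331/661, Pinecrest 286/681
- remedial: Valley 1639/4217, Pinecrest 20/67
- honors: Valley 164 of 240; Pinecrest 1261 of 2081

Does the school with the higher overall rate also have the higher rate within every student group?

No

General: Valley 331/661 = 50.1%, Pinecrest 286/681 = 42.0% → Valley
Remedial: Valley 1639/4217 = 38.9%, Pinecrest 20/67 = 29.9% → Valley
Honors: Valley 164/240 = 68.3%, Pinecrest 1261/2081 = 60.6% → Valley
Overall: Valley 2134/5118 = 41.7%, Pinecrest 1567/2829 = 55.4% → Pinecrest
Valley wins each student group but Pinecrest wins overall — the comparison reverses. Valley's students skew toward remedial, which has a lower base rate.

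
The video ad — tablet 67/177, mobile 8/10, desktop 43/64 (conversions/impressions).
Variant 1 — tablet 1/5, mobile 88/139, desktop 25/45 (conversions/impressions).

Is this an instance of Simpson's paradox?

Tablet: the video ad 67/177 = 37.9%, Variant 1 1/5 = 20.0% → the video ad
Mobile: the video ad 8/10 = 80.0%, Variant 1 88/139 = 63.3% → the video ad
Desktop: the video ad 43/64 = 67.2%, Variant 1 25/45 = 55.6% → the video ad
Overall: the video ad 118/251 = 47.0%, Variant 1 114/189 = 60.3% → Variant 1
The video ad wins each device group but Variant 1 wins overall — the comparison reverses. The video ad's impressions skew toward tablet, which has a lower base rate.

Yes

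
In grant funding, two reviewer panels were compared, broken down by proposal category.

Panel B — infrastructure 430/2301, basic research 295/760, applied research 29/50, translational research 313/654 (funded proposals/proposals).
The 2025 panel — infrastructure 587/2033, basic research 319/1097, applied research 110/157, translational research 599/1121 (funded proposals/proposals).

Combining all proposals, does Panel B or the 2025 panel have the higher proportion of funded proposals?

Infrastructure: Panel B 430/2301 = 18.7%, the 2025 panel 587/2033 = 28.9% → the 2025 panel
Basic research: Panel B 295/760 = 38.8%, the 2025 panel 319/1097 = 29.1% → Panel B
Applied research: Panel B 29/50 = 58.0%, the 2025 panel 110/157 = 70.1% → the 2025 panel
Translational research: Panel B 313/654 = 47.9%, the 2025 panel 599/1121 = 53.4% → the 2025 panel
Overall: Panel B 1067/3765 = 28.3%, the 2025 panel 1615/4408 = 36.6% → the 2025 panel
(Neither sweeps every proposal group, but the 2025 panel has the higher pooled rate.)

the 2025 panel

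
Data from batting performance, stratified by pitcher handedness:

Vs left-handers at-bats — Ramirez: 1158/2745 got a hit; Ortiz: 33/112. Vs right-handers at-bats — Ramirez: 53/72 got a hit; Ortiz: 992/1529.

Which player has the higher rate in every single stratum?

Ramirez

Vs left-handers: Ramirez 1158/2745 = 42.2%, Ortiz 33/112 = 29.5% → Ramirez
Vs right-handers: Ramirez 53/72 = 73.6%, Ortiz 992/1529 = 64.9% → Ramirez
Ramirez has the higher rate in both groups.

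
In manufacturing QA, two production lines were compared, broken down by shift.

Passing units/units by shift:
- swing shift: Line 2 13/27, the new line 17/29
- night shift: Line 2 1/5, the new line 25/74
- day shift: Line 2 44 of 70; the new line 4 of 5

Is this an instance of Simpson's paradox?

Swing shift: Line 2 13/27 = 48.1%, the new line 17/29 = 58.6% → the new line
Night shift: Line 2 1/5 = 20.0%, the new line 25/74 = 33.8% → the new line
Day shift: Line 2 44/70 = 62.9%, the new line 4/5 = 80.0% → the new line
Overall: Line 2 58/102 = 56.9%, the new line 46/108 = 42.6% → Line 2
The new line wins each shift group but Line 2 wins overall — the comparison reverses. The new line's units skew toward night shift, which has a lower base rate.

Yes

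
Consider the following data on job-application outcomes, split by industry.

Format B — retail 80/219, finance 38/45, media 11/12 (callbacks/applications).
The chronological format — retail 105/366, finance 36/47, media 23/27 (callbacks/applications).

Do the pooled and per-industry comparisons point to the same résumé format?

Yes

Retail: Format B 80/219 = 36.5%, the chronological format 105/366 = 28.7% → Format B
Finance: Format B 38/45 = 84.4%, the chronological format 36/47 = 76.6% → Format B
Media: Format B 11/12 = 91.7%, the chronological format 23/27 = 85.2% → Format B
Overall: Format B 129/276 = 46.7%, the chronological format 164/440 = 37.3% → Format B
Format B wins overall and in every industry group — no reversal.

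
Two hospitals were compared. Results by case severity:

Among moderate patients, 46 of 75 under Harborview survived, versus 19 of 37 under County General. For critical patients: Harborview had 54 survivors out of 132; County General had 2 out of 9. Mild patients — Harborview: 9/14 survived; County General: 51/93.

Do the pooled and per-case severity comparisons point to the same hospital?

Moderate: Harborview 46/75 = 61.3%, County General 19/37 = 51.4% → Harborview
Critical: Harborview 54/132 = 40.9%, County General 2/9 = 22.2% → Harborview
Mild: Harborview 9/14 = 64.3%, County General 51/93 = 54.8% → Harborview
Overall: Harborview 109/221 = 49.3%, County General 72/139 = 51.8% → County General
Harborview wins each case group but County General wins overall — the comparison reverses. Harborview's patients skew toward critical, which has a lower base rate.

No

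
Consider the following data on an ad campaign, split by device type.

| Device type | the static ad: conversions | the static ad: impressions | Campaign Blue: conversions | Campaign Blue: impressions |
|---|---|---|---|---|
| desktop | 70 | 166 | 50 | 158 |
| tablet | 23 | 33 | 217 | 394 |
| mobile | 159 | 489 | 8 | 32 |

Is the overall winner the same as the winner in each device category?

Desktop: the static ad 70/166 = 42.2%, Campaign Blue 50/158 = 31.6% → the static ad
Tablet: the static ad 23/33 = 69.7%, Campaign Blue 217/394 = 55.1% → the static ad
Mobile: the static ad 159/489 = 32.5%, Campaign Blue 8/32 = 25.0% → the static ad
Overall: the static ad 252/688 = 36.6%, Campaign Blue 275/584 = 47.1% → Campaign Blue
The static ad wins each device group but Campaign Blue wins overall — the comparison reverses. The static ad's impressions skew toward mobile, which has a lower base rate.

No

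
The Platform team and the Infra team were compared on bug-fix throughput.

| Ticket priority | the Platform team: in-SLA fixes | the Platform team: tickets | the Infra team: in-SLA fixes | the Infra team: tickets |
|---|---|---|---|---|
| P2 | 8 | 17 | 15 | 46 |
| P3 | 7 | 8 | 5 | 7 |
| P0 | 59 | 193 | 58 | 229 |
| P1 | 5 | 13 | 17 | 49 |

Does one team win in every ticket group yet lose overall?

No

P2: the Platform team 8/17 = 47.1%, the Infra team 15/46 = 32.6% → the Platform team
P3: the Platform team 7/8 = 87.5%, the Infra team 5/7 = 71.4% → the Platform team
P0: the Platform team 59/193 = 30.6%, the Infra team 58/229 = 25.3% → the Platform team
P1: the Platform team 5/13 = 38.5%, the Infra team 17/49 = 34.7% → the Platform team
Overall: the Platform team 79/231 = 34.2%, the Infra team 95/331 = 28.7% → the Platform team
The Platform team wins overall and in every ticket group — no reversal.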